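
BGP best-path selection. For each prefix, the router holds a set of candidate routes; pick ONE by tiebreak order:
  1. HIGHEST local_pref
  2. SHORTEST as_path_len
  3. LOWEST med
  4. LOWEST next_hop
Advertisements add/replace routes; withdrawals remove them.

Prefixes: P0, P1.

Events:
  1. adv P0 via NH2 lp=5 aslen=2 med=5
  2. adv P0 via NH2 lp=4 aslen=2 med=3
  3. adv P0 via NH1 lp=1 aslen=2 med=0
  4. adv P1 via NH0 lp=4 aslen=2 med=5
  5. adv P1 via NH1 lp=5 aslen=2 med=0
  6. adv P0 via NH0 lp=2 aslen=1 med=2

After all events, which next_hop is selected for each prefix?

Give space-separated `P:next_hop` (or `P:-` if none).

Answer: P0:NH2 P1:NH1

Derivation:
Op 1: best P0=NH2 P1=-
Op 2: best P0=NH2 P1=-
Op 3: best P0=NH2 P1=-
Op 4: best P0=NH2 P1=NH0
Op 5: best P0=NH2 P1=NH1
Op 6: best P0=NH2 P1=NH1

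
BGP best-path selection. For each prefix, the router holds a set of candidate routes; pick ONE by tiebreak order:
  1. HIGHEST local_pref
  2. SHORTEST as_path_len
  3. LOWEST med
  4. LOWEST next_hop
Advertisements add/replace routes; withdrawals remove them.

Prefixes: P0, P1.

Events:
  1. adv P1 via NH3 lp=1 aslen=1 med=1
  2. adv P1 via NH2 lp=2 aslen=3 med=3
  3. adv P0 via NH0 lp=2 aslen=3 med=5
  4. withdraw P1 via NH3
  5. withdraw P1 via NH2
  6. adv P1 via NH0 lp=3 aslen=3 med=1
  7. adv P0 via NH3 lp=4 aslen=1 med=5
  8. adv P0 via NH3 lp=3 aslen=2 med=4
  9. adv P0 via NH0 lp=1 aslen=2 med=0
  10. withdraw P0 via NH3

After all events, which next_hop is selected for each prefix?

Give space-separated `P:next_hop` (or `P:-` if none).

Answer: P0:NH0 P1:NH0

Derivation:
Op 1: best P0=- P1=NH3
Op 2: best P0=- P1=NH2
Op 3: best P0=NH0 P1=NH2
Op 4: best P0=NH0 P1=NH2
Op 5: best P0=NH0 P1=-
Op 6: best P0=NH0 P1=NH0
Op 7: best P0=NH3 P1=NH0
Op 8: best P0=NH3 P1=NH0
Op 9: best P0=NH3 P1=NH0
Op 10: best P0=NH0 P1=NH0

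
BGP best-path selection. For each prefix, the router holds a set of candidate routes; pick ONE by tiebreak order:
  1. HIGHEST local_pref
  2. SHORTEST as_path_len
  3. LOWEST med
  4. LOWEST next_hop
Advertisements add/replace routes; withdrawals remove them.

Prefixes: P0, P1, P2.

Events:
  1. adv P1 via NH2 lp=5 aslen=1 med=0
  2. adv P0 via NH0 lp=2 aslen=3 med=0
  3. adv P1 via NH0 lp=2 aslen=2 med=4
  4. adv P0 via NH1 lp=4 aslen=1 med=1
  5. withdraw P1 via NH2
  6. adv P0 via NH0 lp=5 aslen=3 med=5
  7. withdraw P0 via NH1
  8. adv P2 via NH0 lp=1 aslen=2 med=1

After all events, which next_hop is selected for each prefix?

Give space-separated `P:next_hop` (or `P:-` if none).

Answer: P0:NH0 P1:NH0 P2:NH0

Derivation:
Op 1: best P0=- P1=NH2 P2=-
Op 2: best P0=NH0 P1=NH2 P2=-
Op 3: best P0=NH0 P1=NH2 P2=-
Op 4: best P0=NH1 P1=NH2 P2=-
Op 5: best P0=NH1 P1=NH0 P2=-
Op 6: best P0=NH0 P1=NH0 P2=-
Op 7: best P0=NH0 P1=NH0 P2=-
Op 8: best P0=NH0 P1=NH0 P2=NH0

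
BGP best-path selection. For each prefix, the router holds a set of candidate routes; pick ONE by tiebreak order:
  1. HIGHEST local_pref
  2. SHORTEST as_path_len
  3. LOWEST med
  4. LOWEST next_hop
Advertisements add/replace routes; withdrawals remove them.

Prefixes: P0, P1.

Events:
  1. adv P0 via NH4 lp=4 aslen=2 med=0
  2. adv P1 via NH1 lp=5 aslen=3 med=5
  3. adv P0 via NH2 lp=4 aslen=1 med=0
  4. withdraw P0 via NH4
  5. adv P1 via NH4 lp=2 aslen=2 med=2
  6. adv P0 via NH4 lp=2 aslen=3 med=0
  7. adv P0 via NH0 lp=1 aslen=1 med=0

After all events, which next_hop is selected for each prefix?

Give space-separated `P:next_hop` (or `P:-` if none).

Answer: P0:NH2 P1:NH1

Derivation:
Op 1: best P0=NH4 P1=-
Op 2: best P0=NH4 P1=NH1
Op 3: best P0=NH2 P1=NH1
Op 4: best P0=NH2 P1=NH1
Op 5: best P0=NH2 P1=NH1
Op 6: best P0=NH2 P1=NH1
Op 7: best P0=NH2 P1=NH1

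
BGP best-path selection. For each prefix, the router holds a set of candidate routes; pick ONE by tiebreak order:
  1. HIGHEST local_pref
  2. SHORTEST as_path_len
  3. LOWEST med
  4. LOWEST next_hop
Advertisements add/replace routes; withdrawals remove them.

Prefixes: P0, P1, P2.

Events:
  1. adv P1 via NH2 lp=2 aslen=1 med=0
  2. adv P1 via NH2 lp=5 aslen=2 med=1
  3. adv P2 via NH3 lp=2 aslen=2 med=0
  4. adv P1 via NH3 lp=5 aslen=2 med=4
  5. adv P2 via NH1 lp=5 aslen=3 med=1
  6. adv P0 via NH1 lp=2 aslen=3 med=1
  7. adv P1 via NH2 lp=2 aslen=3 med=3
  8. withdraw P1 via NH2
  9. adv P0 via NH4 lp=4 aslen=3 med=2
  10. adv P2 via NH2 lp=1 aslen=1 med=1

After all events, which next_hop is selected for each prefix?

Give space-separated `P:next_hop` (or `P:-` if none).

Op 1: best P0=- P1=NH2 P2=-
Op 2: best P0=- P1=NH2 P2=-
Op 3: best P0=- P1=NH2 P2=NH3
Op 4: best P0=- P1=NH2 P2=NH3
Op 5: best P0=- P1=NH2 P2=NH1
Op 6: best P0=NH1 P1=NH2 P2=NH1
Op 7: best P0=NH1 P1=NH3 P2=NH1
Op 8: best P0=NH1 P1=NH3 P2=NH1
Op 9: best P0=NH4 P1=NH3 P2=NH1
Op 10: best P0=NH4 P1=NH3 P2=NH1

Answer: P0:NH4 P1:NH3 P2:NH1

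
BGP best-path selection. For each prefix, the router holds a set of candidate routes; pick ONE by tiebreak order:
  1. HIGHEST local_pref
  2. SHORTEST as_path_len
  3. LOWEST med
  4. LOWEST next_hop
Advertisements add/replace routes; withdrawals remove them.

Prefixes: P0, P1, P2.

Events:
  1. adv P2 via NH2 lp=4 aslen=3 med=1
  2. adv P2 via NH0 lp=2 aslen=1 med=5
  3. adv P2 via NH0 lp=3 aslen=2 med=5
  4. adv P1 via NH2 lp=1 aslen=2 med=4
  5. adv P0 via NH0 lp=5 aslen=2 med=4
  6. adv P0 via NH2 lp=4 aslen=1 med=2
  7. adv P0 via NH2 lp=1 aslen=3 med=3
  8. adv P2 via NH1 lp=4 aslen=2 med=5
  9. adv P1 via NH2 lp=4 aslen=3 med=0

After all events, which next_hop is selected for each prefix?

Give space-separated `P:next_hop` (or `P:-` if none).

Answer: P0:NH0 P1:NH2 P2:NH1

Derivation:
Op 1: best P0=- P1=- P2=NH2
Op 2: best P0=- P1=- P2=NH2
Op 3: best P0=- P1=- P2=NH2
Op 4: best P0=- P1=NH2 P2=NH2
Op 5: best P0=NH0 P1=NH2 P2=NH2
Op 6: best P0=NH0 P1=NH2 P2=NH2
Op 7: best P0=NH0 P1=NH2 P2=NH2
Op 8: best P0=NH0 P1=NH2 P2=NH1
Op 9: best P0=NH0 P1=NH2 P2=NH1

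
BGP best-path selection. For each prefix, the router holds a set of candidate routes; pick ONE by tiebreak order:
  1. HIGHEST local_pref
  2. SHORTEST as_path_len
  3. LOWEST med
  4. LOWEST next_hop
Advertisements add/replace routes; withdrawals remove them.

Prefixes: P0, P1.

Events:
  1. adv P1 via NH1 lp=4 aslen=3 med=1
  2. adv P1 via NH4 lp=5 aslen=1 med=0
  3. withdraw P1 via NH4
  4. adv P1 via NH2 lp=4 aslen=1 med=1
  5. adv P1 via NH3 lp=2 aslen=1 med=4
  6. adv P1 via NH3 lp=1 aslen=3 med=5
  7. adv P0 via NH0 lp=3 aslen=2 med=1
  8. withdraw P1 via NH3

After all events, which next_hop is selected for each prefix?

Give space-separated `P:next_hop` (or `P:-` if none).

Op 1: best P0=- P1=NH1
Op 2: best P0=- P1=NH4
Op 3: best P0=- P1=NH1
Op 4: best P0=- P1=NH2
Op 5: best P0=- P1=NH2
Op 6: best P0=- P1=NH2
Op 7: best P0=NH0 P1=NH2
Op 8: best P0=NH0 P1=NH2

Answer: P0:NH0 P1:NH2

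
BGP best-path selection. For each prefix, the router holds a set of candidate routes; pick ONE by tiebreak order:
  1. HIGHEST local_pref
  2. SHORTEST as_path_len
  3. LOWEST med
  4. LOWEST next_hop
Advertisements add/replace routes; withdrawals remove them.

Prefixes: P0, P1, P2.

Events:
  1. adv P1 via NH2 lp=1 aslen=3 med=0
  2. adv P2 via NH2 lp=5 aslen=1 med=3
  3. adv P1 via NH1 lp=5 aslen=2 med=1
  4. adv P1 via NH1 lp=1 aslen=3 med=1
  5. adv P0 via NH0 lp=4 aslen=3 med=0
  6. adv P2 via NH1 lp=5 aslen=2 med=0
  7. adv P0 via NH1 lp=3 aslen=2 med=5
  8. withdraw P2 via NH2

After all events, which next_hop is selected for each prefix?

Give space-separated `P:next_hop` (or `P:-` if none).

Op 1: best P0=- P1=NH2 P2=-
Op 2: best P0=- P1=NH2 P2=NH2
Op 3: best P0=- P1=NH1 P2=NH2
Op 4: best P0=- P1=NH2 P2=NH2
Op 5: best P0=NH0 P1=NH2 P2=NH2
Op 6: best P0=NH0 P1=NH2 P2=NH2
Op 7: best P0=NH0 P1=NH2 P2=NH2
Op 8: best P0=NH0 P1=NH2 P2=NH1

Answer: P0:NH0 P1:NH2 P2:NH1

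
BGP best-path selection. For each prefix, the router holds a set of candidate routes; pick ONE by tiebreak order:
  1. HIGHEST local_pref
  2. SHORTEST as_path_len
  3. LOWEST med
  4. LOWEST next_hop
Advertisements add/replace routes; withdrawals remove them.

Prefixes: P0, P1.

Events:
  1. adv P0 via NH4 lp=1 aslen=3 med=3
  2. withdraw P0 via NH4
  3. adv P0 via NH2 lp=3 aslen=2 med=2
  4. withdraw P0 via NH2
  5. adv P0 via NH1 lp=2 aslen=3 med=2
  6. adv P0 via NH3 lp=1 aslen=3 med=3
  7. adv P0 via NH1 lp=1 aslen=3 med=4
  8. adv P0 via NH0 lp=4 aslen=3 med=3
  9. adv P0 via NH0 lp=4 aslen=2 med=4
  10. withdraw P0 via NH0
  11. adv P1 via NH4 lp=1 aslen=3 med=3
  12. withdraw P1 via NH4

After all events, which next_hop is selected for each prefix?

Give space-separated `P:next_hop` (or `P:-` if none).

Answer: P0:NH3 P1:-

Derivation:
Op 1: best P0=NH4 P1=-
Op 2: best P0=- P1=-
Op 3: best P0=NH2 P1=-
Op 4: best P0=- P1=-
Op 5: best P0=NH1 P1=-
Op 6: best P0=NH1 P1=-
Op 7: best P0=NH3 P1=-
Op 8: best P0=NH0 P1=-
Op 9: best P0=NH0 P1=-
Op 10: best P0=NH3 P1=-
Op 11: best P0=NH3 P1=NH4
Op 12: best P0=NH3 P1=-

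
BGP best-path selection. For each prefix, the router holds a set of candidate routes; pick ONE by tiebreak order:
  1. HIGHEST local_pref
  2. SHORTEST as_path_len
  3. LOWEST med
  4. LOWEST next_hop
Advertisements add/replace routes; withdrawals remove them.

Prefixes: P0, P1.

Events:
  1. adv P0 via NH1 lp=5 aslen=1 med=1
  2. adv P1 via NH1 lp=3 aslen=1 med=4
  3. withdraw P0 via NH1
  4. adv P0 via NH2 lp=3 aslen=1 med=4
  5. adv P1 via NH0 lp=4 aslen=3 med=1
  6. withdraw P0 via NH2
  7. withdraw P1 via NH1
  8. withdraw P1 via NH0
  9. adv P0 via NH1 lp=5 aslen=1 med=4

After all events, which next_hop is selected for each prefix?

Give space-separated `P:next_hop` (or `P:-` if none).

Op 1: best P0=NH1 P1=-
Op 2: best P0=NH1 P1=NH1
Op 3: best P0=- P1=NH1
Op 4: best P0=NH2 P1=NH1
Op 5: best P0=NH2 P1=NH0
Op 6: best P0=- P1=NH0
Op 7: best P0=- P1=NH0
Op 8: best P0=- P1=-
Op 9: best P0=NH1 P1=-

Answer: P0:NH1 P1:-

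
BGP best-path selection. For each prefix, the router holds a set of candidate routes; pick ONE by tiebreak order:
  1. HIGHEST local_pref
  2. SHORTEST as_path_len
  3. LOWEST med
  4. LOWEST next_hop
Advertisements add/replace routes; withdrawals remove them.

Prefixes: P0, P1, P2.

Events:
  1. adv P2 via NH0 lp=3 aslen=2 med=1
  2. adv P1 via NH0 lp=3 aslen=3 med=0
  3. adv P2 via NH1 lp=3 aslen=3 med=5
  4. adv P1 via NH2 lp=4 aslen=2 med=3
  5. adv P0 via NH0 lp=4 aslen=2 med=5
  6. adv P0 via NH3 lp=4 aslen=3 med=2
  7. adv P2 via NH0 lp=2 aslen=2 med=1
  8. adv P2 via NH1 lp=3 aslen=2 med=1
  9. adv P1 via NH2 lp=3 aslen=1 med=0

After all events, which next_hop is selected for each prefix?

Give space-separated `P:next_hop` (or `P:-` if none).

Op 1: best P0=- P1=- P2=NH0
Op 2: best P0=- P1=NH0 P2=NH0
Op 3: best P0=- P1=NH0 P2=NH0
Op 4: best P0=- P1=NH2 P2=NH0
Op 5: best P0=NH0 P1=NH2 P2=NH0
Op 6: best P0=NH0 P1=NH2 P2=NH0
Op 7: best P0=NH0 P1=NH2 P2=NH1
Op 8: best P0=NH0 P1=NH2 P2=NH1
Op 9: best P0=NH0 P1=NH2 P2=NH1

Answer: P0:NH0 P1:NH2 P2:NH1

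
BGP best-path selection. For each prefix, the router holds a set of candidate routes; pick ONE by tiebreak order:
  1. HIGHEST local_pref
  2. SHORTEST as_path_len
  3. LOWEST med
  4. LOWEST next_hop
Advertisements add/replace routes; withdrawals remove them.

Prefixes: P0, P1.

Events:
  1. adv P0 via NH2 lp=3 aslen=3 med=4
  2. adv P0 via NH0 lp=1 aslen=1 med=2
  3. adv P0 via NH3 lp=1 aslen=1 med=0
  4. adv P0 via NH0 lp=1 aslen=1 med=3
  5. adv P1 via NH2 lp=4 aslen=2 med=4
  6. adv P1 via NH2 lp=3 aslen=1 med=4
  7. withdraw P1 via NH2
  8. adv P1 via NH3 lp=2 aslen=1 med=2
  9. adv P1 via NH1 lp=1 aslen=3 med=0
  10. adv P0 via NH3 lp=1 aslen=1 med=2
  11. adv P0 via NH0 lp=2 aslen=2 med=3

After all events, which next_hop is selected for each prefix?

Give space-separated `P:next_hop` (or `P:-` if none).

Answer: P0:NH2 P1:NH3

Derivation:
Op 1: best P0=NH2 P1=-
Op 2: best P0=NH2 P1=-
Op 3: best P0=NH2 P1=-
Op 4: best P0=NH2 P1=-
Op 5: best P0=NH2 P1=NH2
Op 6: best P0=NH2 P1=NH2
Op 7: best P0=NH2 P1=-
Op 8: best P0=NH2 P1=NH3
Op 9: best P0=NH2 P1=NH3
Op 10: best P0=NH2 P1=NH3
Op 11: best P0=NH2 P1=NH3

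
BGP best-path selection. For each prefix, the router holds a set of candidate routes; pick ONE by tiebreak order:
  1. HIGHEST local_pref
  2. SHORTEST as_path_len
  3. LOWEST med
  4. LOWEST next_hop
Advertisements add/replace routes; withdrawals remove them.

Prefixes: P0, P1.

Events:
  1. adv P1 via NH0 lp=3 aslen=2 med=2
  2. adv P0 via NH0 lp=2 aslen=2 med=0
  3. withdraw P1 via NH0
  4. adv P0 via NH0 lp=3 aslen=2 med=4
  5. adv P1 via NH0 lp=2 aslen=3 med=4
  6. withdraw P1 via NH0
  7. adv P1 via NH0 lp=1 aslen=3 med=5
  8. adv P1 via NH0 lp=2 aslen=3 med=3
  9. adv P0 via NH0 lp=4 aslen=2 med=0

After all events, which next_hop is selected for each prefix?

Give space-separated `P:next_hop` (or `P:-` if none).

Answer: P0:NH0 P1:NH0

Derivation:
Op 1: best P0=- P1=NH0
Op 2: best P0=NH0 P1=NH0
Op 3: best P0=NH0 P1=-
Op 4: best P0=NH0 P1=-
Op 5: best P0=NH0 P1=NH0
Op 6: best P0=NH0 P1=-
Op 7: best P0=NH0 P1=NH0
Op 8: best P0=NH0 P1=NH0
Op 9: best P0=NH0 P1=NH0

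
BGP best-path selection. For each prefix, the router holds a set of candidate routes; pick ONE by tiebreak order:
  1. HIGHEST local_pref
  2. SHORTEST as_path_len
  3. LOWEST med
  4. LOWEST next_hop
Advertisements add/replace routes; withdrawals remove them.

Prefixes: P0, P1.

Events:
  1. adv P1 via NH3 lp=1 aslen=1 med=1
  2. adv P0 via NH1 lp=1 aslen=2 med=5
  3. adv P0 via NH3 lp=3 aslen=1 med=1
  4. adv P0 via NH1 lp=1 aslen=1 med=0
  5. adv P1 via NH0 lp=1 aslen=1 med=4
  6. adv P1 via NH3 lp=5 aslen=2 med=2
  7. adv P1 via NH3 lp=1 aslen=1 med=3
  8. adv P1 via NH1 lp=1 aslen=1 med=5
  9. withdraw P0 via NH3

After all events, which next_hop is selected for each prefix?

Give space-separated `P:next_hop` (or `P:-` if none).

Answer: P0:NH1 P1:NH3

Derivation:
Op 1: best P0=- P1=NH3
Op 2: best P0=NH1 P1=NH3
Op 3: best P0=NH3 P1=NH3
Op 4: best P0=NH3 P1=NH3
Op 5: best P0=NH3 P1=NH3
Op 6: best P0=NH3 P1=NH3
Op 7: best P0=NH3 P1=NH3
Op 8: best P0=NH3 P1=NH3
Op 9: best P0=NH1 P1=NH3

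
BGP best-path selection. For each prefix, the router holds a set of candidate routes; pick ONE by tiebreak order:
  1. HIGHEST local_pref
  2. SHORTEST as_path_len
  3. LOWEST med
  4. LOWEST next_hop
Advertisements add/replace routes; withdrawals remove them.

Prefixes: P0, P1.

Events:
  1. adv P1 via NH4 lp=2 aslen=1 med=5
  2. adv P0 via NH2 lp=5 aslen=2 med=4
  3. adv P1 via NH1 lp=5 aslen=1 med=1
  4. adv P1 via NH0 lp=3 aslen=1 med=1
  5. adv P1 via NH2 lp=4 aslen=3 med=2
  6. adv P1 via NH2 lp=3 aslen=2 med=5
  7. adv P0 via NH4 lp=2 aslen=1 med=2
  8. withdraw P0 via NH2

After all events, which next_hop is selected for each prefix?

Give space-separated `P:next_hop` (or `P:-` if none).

Answer: P0:NH4 P1:NH1

Derivation:
Op 1: best P0=- P1=NH4
Op 2: best P0=NH2 P1=NH4
Op 3: best P0=NH2 P1=NH1
Op 4: best P0=NH2 P1=NH1
Op 5: best P0=NH2 P1=NH1
Op 6: best P0=NH2 P1=NH1
Op 7: best P0=NH2 P1=NH1
Op 8: best P0=NH4 P1=NH1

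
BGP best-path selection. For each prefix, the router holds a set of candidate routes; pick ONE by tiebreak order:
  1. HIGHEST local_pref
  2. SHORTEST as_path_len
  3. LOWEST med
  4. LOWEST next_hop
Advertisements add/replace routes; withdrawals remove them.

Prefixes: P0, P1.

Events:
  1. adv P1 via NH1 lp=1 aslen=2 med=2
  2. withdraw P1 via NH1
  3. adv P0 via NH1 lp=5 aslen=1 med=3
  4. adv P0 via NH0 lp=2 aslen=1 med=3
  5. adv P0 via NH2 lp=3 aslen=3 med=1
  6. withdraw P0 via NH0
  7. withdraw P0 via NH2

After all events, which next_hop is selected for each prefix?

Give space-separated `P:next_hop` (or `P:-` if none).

Op 1: best P0=- P1=NH1
Op 2: best P0=- P1=-
Op 3: best P0=NH1 P1=-
Op 4: best P0=NH1 P1=-
Op 5: best P0=NH1 P1=-
Op 6: best P0=NH1 P1=-
Op 7: best P0=NH1 P1=-

Answer: P0:NH1 P1:-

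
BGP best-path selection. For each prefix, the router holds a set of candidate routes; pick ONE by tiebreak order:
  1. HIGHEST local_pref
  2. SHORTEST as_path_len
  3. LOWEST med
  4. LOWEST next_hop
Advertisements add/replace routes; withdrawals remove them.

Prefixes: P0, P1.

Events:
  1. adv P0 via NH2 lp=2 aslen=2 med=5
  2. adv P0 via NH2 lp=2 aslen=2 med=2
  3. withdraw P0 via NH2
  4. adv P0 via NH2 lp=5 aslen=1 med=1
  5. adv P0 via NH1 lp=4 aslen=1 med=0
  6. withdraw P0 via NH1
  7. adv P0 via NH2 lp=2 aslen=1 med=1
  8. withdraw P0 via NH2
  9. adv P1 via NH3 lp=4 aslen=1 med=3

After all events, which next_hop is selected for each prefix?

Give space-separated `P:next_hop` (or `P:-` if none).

Op 1: best P0=NH2 P1=-
Op 2: best P0=NH2 P1=-
Op 3: best P0=- P1=-
Op 4: best P0=NH2 P1=-
Op 5: best P0=NH2 P1=-
Op 6: best P0=NH2 P1=-
Op 7: best P0=NH2 P1=-
Op 8: best P0=- P1=-
Op 9: best P0=- P1=NH3

Answer: P0:- P1:NH3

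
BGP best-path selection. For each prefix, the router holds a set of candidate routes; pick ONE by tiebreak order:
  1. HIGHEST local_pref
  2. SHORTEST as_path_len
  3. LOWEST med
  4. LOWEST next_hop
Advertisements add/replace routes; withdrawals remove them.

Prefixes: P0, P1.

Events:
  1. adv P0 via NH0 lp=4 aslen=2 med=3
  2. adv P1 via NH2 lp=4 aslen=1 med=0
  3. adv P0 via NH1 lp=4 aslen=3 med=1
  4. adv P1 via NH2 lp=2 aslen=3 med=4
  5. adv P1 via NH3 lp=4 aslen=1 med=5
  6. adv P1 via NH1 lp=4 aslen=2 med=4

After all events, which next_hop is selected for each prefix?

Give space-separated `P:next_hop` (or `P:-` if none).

Answer: P0:NH0 P1:NH3

Derivation:
Op 1: best P0=NH0 P1=-
Op 2: best P0=NH0 P1=NH2
Op 3: best P0=NH0 P1=NH2
Op 4: best P0=NH0 P1=NH2
Op 5: best P0=NH0 P1=NH3
Op 6: best P0=NH0 P1=NH3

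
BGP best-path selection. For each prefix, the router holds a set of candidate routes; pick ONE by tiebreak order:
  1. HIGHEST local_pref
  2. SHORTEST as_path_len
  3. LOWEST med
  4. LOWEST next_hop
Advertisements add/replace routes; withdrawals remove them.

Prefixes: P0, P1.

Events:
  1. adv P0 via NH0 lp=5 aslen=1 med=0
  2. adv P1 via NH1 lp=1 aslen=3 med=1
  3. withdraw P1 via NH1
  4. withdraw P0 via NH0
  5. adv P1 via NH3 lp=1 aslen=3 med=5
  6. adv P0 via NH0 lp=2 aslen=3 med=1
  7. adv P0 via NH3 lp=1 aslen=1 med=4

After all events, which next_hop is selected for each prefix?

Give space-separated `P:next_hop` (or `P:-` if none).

Answer: P0:NH0 P1:NH3

Derivation:
Op 1: best P0=NH0 P1=-
Op 2: best P0=NH0 P1=NH1
Op 3: best P0=NH0 P1=-
Op 4: best P0=- P1=-
Op 5: best P0=- P1=NH3
Op 6: best P0=NH0 P1=NH3
Op 7: best P0=NH0 P1=NH3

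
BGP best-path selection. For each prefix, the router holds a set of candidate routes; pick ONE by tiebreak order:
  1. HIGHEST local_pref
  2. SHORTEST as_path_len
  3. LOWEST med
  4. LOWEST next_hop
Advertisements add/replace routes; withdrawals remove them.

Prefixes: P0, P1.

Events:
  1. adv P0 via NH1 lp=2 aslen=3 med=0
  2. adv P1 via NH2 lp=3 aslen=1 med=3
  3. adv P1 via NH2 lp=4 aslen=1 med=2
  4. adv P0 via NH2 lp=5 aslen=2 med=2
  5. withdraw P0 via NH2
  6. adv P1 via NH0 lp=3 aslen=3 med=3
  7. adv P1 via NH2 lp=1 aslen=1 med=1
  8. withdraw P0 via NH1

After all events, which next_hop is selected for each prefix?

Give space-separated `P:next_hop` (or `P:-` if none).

Answer: P0:- P1:NH0

Derivation:
Op 1: best P0=NH1 P1=-
Op 2: best P0=NH1 P1=NH2
Op 3: best P0=NH1 P1=NH2
Op 4: best P0=NH2 P1=NH2
Op 5: best P0=NH1 P1=NH2
Op 6: best P0=NH1 P1=NH2
Op 7: best P0=NH1 P1=NH0
Op 8: best P0=- P1=NH0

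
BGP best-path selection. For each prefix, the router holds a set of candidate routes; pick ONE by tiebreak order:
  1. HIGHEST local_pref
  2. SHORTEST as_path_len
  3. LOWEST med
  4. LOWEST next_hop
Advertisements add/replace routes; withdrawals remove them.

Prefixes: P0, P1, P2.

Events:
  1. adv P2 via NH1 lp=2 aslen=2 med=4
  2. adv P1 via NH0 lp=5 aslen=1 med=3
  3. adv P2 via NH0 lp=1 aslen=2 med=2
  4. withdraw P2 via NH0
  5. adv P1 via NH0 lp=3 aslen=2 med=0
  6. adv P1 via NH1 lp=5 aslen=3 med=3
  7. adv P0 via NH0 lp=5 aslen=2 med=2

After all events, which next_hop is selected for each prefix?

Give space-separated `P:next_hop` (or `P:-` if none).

Op 1: best P0=- P1=- P2=NH1
Op 2: best P0=- P1=NH0 P2=NH1
Op 3: best P0=- P1=NH0 P2=NH1
Op 4: best P0=- P1=NH0 P2=NH1
Op 5: best P0=- P1=NH0 P2=NH1
Op 6: best P0=- P1=NH1 P2=NH1
Op 7: best P0=NH0 P1=NH1 P2=NH1

Answer: P0:NH0 P1:NH1 P2:NH1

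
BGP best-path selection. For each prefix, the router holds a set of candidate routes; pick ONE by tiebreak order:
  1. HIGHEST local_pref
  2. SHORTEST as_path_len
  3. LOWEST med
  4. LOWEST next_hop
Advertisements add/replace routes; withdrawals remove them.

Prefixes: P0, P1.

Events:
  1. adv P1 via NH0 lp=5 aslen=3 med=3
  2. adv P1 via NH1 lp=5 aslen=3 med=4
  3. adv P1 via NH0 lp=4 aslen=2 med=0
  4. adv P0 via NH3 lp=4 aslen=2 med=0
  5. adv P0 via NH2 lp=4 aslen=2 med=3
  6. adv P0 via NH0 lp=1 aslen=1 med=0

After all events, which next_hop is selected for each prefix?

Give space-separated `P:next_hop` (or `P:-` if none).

Op 1: best P0=- P1=NH0
Op 2: best P0=- P1=NH0
Op 3: best P0=- P1=NH1
Op 4: best P0=NH3 P1=NH1
Op 5: best P0=NH3 P1=NH1
Op 6: best P0=NH3 P1=NH1

Answer: P0:NH3 P1:NH1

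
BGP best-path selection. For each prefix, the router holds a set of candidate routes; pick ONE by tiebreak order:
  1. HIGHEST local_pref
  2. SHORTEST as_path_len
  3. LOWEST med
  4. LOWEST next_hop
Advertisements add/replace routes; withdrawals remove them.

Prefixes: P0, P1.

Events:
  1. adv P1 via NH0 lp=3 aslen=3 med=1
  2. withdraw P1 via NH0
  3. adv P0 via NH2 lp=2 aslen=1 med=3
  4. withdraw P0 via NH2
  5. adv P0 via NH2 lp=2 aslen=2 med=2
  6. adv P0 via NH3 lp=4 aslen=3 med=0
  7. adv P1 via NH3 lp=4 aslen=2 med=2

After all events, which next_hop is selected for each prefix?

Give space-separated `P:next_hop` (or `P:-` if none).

Answer: P0:NH3 P1:NH3

Derivation:
Op 1: best P0=- P1=NH0
Op 2: best P0=- P1=-
Op 3: best P0=NH2 P1=-
Op 4: best P0=- P1=-
Op 5: best P0=NH2 P1=-
Op 6: best P0=NH3 P1=-
Op 7: best P0=NH3 P1=NH3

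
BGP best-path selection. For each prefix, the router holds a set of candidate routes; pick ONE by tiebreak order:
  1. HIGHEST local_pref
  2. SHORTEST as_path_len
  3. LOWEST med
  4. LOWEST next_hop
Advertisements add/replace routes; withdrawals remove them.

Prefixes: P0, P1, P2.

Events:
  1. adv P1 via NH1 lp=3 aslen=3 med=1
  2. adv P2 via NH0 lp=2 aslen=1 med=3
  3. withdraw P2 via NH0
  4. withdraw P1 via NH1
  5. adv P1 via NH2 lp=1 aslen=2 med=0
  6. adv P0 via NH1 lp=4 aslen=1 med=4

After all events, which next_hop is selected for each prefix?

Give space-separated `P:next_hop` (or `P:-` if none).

Answer: P0:NH1 P1:NH2 P2:-

Derivation:
Op 1: best P0=- P1=NH1 P2=-
Op 2: best P0=- P1=NH1 P2=NH0
Op 3: best P0=- P1=NH1 P2=-
Op 4: best P0=- P1=- P2=-
Op 5: best P0=- P1=NH2 P2=-
Op 6: best P0=NH1 P1=NH2 P2=-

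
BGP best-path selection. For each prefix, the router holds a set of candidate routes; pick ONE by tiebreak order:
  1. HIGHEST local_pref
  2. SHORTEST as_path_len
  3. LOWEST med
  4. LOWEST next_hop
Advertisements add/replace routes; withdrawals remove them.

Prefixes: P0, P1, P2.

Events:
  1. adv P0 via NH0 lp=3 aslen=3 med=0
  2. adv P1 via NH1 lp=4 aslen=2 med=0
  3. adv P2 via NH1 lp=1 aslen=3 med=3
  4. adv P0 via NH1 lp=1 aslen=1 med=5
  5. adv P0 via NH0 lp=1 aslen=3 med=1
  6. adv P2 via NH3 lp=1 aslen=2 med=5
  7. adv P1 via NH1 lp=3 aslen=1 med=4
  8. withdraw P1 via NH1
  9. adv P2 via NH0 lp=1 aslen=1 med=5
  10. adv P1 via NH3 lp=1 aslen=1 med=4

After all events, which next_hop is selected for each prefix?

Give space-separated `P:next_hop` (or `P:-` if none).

Op 1: best P0=NH0 P1=- P2=-
Op 2: best P0=NH0 P1=NH1 P2=-
Op 3: best P0=NH0 P1=NH1 P2=NH1
Op 4: best P0=NH0 P1=NH1 P2=NH1
Op 5: best P0=NH1 P1=NH1 P2=NH1
Op 6: best P0=NH1 P1=NH1 P2=NH3
Op 7: best P0=NH1 P1=NH1 P2=NH3
Op 8: best P0=NH1 P1=- P2=NH3
Op 9: best P0=NH1 P1=- P2=NH0
Op 10: best P0=NH1 P1=NH3 P2=NH0

Answer: P0:NH1 P1:NH3 P2:NH0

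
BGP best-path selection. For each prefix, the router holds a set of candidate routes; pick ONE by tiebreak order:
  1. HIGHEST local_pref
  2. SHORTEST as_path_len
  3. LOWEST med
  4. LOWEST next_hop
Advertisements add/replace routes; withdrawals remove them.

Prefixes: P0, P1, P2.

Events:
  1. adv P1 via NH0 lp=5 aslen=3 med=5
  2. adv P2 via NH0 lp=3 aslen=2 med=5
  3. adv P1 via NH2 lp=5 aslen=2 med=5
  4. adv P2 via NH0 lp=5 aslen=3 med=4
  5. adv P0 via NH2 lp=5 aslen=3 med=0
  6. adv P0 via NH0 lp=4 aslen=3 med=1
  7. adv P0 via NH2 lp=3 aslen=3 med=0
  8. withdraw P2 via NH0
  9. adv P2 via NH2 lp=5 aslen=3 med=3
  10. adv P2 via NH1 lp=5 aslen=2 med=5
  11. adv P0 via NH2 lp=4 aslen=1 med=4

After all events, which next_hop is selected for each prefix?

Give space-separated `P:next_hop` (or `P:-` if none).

Op 1: best P0=- P1=NH0 P2=-
Op 2: best P0=- P1=NH0 P2=NH0
Op 3: best P0=- P1=NH2 P2=NH0
Op 4: best P0=- P1=NH2 P2=NH0
Op 5: best P0=NH2 P1=NH2 P2=NH0
Op 6: best P0=NH2 P1=NH2 P2=NH0
Op 7: best P0=NH0 P1=NH2 P2=NH0
Op 8: best P0=NH0 P1=NH2 P2=-
Op 9: best P0=NH0 P1=NH2 P2=NH2
Op 10: best P0=NH0 P1=NH2 P2=NH1
Op 11: best P0=NH2 P1=NH2 P2=NH1

Answer: P0:NH2 P1:NH2 P2:NH1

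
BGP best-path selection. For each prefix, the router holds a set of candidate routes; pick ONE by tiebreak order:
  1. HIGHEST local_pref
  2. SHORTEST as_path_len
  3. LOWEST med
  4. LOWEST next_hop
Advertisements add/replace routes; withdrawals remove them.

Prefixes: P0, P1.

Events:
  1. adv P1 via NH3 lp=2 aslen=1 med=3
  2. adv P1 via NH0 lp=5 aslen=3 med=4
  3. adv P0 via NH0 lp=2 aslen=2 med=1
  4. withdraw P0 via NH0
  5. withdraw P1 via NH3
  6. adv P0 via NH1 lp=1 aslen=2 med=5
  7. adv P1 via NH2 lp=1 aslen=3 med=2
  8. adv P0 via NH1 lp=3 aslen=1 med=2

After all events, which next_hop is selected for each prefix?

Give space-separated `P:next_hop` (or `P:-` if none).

Op 1: best P0=- P1=NH3
Op 2: best P0=- P1=NH0
Op 3: best P0=NH0 P1=NH0
Op 4: best P0=- P1=NH0
Op 5: best P0=- P1=NH0
Op 6: best P0=NH1 P1=NH0
Op 7: best P0=NH1 P1=NH0
Op 8: best P0=NH1 P1=NH0

Answer: P0:NH1 P1:NH0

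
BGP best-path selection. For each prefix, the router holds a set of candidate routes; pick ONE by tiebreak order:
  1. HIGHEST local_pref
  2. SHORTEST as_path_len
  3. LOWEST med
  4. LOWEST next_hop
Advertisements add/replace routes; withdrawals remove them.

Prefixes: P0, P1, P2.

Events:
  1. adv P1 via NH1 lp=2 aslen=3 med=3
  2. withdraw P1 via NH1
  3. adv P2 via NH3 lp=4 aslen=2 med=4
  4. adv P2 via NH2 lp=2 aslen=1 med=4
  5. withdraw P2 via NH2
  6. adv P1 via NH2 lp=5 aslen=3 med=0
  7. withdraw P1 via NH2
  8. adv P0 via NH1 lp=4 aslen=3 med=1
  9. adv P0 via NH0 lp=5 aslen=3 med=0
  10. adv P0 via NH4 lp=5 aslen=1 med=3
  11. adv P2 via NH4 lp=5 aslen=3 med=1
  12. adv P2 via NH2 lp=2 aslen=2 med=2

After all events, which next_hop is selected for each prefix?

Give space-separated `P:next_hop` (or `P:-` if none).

Answer: P0:NH4 P1:- P2:NH4

Derivation:
Op 1: best P0=- P1=NH1 P2=-
Op 2: best P0=- P1=- P2=-
Op 3: best P0=- P1=- P2=NH3
Op 4: best P0=- P1=- P2=NH3
Op 5: best P0=- P1=- P2=NH3
Op 6: best P0=- P1=NH2 P2=NH3
Op 7: best P0=- P1=- P2=NH3
Op 8: best P0=NH1 P1=- P2=NH3
Op 9: best P0=NH0 P1=- P2=NH3
Op 10: best P0=NH4 P1=- P2=NH3
Op 11: best P0=NH4 P1=- P2=NH4
Op 12: best P0=NH4 P1=- P2=NH4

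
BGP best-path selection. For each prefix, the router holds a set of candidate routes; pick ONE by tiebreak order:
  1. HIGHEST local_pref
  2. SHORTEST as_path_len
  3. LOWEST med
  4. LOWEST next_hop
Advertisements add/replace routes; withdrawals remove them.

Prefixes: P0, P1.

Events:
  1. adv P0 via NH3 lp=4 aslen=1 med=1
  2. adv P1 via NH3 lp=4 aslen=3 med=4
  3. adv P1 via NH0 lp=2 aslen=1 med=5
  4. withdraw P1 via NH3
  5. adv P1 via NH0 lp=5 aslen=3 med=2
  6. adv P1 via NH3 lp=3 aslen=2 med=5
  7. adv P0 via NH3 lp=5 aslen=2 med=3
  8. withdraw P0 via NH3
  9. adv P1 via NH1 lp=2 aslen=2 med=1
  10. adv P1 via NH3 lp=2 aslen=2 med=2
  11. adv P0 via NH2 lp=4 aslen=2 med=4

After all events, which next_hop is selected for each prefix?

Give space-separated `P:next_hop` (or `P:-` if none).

Op 1: best P0=NH3 P1=-
Op 2: best P0=NH3 P1=NH3
Op 3: best P0=NH3 P1=NH3
Op 4: best P0=NH3 P1=NH0
Op 5: best P0=NH3 P1=NH0
Op 6: best P0=NH3 P1=NH0
Op 7: best P0=NH3 P1=NH0
Op 8: best P0=- P1=NH0
Op 9: best P0=- P1=NH0
Op 10: best P0=- P1=NH0
Op 11: best P0=NH2 P1=NH0

Answer: P0:NH2 P1:NH0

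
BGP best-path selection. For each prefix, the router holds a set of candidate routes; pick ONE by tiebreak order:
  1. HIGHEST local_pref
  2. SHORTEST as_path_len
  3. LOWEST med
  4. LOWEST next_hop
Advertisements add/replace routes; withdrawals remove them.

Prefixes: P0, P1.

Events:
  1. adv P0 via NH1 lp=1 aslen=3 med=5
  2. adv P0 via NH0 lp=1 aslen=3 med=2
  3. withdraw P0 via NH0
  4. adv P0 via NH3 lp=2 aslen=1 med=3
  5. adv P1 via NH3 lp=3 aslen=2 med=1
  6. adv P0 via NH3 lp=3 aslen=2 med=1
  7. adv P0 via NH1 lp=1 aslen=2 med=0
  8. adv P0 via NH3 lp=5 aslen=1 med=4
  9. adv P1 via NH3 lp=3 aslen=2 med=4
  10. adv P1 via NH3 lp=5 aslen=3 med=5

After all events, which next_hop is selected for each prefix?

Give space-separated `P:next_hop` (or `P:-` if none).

Answer: P0:NH3 P1:NH3

Derivation:
Op 1: best P0=NH1 P1=-
Op 2: best P0=NH0 P1=-
Op 3: best P0=NH1 P1=-
Op 4: best P0=NH3 P1=-
Op 5: best P0=NH3 P1=NH3
Op 6: best P0=NH3 P1=NH3
Op 7: best P0=NH3 P1=NH3
Op 8: best P0=NH3 P1=NH3
Op 9: best P0=NH3 P1=NH3
Op 10: best P0=NH3 P1=NH3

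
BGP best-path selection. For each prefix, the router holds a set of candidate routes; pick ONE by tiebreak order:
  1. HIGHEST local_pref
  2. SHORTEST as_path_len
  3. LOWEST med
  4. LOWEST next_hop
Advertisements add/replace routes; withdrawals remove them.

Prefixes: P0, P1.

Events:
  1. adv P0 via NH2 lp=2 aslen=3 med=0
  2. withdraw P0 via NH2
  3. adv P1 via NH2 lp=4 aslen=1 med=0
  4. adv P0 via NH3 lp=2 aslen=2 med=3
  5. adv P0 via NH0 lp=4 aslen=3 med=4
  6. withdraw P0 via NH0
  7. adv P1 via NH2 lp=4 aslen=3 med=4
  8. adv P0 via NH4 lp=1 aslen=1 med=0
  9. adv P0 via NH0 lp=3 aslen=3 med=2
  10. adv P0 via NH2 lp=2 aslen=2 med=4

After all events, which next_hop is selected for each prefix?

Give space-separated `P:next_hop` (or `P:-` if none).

Op 1: best P0=NH2 P1=-
Op 2: best P0=- P1=-
Op 3: best P0=- P1=NH2
Op 4: best P0=NH3 P1=NH2
Op 5: best P0=NH0 P1=NH2
Op 6: best P0=NH3 P1=NH2
Op 7: best P0=NH3 P1=NH2
Op 8: best P0=NH3 P1=NH2
Op 9: best P0=NH0 P1=NH2
Op 10: best P0=NH0 P1=NH2

Answer: P0:NH0 P1:NH2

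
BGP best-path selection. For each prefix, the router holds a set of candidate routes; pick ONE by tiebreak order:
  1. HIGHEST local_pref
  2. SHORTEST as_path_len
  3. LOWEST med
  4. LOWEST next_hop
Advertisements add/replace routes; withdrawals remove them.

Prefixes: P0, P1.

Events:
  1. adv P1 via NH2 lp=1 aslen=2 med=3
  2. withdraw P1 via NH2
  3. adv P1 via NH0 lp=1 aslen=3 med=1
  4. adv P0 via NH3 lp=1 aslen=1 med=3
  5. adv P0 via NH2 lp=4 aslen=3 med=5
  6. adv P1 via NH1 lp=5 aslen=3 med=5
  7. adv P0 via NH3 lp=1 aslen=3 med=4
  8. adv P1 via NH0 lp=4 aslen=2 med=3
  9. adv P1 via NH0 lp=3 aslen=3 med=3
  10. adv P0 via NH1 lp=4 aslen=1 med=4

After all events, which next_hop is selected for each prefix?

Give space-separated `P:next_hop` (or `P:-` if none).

Answer: P0:NH1 P1:NH1

Derivation:
Op 1: best P0=- P1=NH2
Op 2: best P0=- P1=-
Op 3: best P0=- P1=NH0
Op 4: best P0=NH3 P1=NH0
Op 5: best P0=NH2 P1=NH0
Op 6: best P0=NH2 P1=NH1
Op 7: best P0=NH2 P1=NH1
Op 8: best P0=NH2 P1=NH1
Op 9: best P0=NH2 P1=NH1
Op 10: best P0=NH1 P1=NH1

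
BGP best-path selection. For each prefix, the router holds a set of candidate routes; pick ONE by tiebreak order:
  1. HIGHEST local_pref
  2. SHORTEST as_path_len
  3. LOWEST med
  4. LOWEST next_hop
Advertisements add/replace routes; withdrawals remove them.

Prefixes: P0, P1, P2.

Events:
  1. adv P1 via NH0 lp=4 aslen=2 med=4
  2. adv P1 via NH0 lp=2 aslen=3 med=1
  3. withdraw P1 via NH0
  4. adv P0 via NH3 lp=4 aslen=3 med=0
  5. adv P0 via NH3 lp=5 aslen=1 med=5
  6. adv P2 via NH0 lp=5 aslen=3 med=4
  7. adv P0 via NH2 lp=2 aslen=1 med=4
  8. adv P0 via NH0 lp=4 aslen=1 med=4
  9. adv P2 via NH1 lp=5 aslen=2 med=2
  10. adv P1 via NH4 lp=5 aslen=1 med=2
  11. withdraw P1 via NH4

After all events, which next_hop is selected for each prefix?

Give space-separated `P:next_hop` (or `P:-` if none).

Op 1: best P0=- P1=NH0 P2=-
Op 2: best P0=- P1=NH0 P2=-
Op 3: best P0=- P1=- P2=-
Op 4: best P0=NH3 P1=- P2=-
Op 5: best P0=NH3 P1=- P2=-
Op 6: best P0=NH3 P1=- P2=NH0
Op 7: best P0=NH3 P1=- P2=NH0
Op 8: best P0=NH3 P1=- P2=NH0
Op 9: best P0=NH3 P1=- P2=NH1
Op 10: best P0=NH3 P1=NH4 P2=NH1
Op 11: best P0=NH3 P1=- P2=NH1

Answer: P0:NH3 P1:- P2:NH1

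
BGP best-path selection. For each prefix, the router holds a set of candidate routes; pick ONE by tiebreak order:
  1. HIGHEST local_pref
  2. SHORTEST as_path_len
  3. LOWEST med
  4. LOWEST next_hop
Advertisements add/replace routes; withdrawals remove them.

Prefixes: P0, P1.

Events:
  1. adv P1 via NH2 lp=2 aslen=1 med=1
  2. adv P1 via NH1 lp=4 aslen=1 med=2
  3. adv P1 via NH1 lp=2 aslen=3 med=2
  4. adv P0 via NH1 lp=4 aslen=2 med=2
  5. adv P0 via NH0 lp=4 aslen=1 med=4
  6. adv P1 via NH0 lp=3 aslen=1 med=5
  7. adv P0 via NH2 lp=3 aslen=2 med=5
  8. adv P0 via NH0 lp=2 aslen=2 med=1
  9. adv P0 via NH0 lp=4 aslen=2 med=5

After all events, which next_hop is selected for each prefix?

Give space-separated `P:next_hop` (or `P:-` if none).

Op 1: best P0=- P1=NH2
Op 2: best P0=- P1=NH1
Op 3: best P0=- P1=NH2
Op 4: best P0=NH1 P1=NH2
Op 5: best P0=NH0 P1=NH2
Op 6: best P0=NH0 P1=NH0
Op 7: best P0=NH0 P1=NH0
Op 8: best P0=NH1 P1=NH0
Op 9: best P0=NH1 P1=NH0

Answer: P0:NH1 P1:NH0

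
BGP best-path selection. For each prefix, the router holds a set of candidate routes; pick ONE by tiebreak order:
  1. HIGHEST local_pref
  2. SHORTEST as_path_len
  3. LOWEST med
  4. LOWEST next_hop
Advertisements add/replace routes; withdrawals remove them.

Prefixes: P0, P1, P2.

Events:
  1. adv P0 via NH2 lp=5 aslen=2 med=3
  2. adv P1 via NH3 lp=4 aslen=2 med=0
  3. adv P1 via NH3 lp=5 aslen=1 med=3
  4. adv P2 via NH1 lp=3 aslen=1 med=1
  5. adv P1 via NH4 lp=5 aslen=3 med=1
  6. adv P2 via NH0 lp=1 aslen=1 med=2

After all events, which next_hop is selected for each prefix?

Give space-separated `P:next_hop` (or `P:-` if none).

Op 1: best P0=NH2 P1=- P2=-
Op 2: best P0=NH2 P1=NH3 P2=-
Op 3: best P0=NH2 P1=NH3 P2=-
Op 4: best P0=NH2 P1=NH3 P2=NH1
Op 5: best P0=NH2 P1=NH3 P2=NH1
Op 6: best P0=NH2 P1=NH3 P2=NH1

Answer: P0:NH2 P1:NH3 P2:NH1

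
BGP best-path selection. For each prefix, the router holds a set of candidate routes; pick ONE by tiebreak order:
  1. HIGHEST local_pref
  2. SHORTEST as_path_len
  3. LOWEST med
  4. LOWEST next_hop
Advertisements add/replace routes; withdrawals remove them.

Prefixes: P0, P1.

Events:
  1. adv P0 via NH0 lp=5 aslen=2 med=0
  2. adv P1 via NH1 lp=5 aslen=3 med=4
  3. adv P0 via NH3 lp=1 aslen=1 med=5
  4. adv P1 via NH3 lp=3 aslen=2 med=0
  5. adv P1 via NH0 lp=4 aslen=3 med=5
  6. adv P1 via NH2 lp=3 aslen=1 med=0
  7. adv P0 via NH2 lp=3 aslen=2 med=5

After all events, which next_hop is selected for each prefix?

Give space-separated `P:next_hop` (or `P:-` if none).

Answer: P0:NH0 P1:NH1

Derivation:
Op 1: best P0=NH0 P1=-
Op 2: best P0=NH0 P1=NH1
Op 3: best P0=NH0 P1=NH1
Op 4: best P0=NH0 P1=NH1
Op 5: best P0=NH0 P1=NH1
Op 6: best P0=NH0 P1=NH1
Op 7: best P0=NH0 P1=NH1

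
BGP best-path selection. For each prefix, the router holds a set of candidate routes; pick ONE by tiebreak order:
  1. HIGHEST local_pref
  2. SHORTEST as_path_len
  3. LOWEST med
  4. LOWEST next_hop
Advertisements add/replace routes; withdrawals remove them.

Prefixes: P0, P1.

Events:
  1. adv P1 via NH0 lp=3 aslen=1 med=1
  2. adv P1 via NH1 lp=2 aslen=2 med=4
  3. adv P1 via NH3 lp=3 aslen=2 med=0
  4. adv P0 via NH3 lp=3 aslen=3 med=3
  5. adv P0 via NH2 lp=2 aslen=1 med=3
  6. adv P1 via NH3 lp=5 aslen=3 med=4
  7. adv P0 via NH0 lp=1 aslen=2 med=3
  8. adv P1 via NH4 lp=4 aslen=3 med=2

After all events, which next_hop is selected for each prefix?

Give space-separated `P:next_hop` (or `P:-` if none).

Answer: P0:NH3 P1:NH3

Derivation:
Op 1: best P0=- P1=NH0
Op 2: best P0=- P1=NH0
Op 3: best P0=- P1=NH0
Op 4: best P0=NH3 P1=NH0
Op 5: best P0=NH3 P1=NH0
Op 6: best P0=NH3 P1=NH3
Op 7: best P0=NH3 P1=NH3
Op 8: best P0=NH3 P1=NH3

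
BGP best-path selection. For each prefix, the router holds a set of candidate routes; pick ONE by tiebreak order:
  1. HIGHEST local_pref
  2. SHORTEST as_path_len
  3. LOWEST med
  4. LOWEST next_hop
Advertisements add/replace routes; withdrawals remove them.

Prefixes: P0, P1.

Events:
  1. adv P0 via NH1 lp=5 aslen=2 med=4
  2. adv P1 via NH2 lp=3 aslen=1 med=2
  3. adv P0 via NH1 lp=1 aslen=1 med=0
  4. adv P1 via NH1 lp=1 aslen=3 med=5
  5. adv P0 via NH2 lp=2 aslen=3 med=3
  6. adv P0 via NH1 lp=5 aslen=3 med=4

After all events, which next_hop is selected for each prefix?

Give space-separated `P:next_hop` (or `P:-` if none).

Op 1: best P0=NH1 P1=-
Op 2: best P0=NH1 P1=NH2
Op 3: best P0=NH1 P1=NH2
Op 4: best P0=NH1 P1=NH2
Op 5: best P0=NH2 P1=NH2
Op 6: best P0=NH1 P1=NH2

Answer: P0:NH1 P1:NH2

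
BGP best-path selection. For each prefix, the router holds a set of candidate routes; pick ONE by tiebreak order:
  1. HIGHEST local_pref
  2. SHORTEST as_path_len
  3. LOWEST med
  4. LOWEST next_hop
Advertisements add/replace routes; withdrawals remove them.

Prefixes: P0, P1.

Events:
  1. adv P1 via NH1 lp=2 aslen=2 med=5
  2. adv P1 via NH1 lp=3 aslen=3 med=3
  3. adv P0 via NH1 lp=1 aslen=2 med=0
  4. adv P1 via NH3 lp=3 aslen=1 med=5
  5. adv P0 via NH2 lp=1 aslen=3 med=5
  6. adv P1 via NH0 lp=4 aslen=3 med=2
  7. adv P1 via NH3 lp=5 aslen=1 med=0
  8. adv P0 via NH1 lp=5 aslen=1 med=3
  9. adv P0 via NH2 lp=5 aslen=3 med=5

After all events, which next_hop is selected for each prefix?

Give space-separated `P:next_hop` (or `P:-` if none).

Answer: P0:NH1 P1:NH3

Derivation:
Op 1: best P0=- P1=NH1
Op 2: best P0=- P1=NH1
Op 3: best P0=NH1 P1=NH1
Op 4: best P0=NH1 P1=NH3
Op 5: best P0=NH1 P1=NH3
Op 6: best P0=NH1 P1=NH0
Op 7: best P0=NH1 P1=NH3
Op 8: best P0=NH1 P1=NH3
Op 9: best P0=NH1 P1=NH3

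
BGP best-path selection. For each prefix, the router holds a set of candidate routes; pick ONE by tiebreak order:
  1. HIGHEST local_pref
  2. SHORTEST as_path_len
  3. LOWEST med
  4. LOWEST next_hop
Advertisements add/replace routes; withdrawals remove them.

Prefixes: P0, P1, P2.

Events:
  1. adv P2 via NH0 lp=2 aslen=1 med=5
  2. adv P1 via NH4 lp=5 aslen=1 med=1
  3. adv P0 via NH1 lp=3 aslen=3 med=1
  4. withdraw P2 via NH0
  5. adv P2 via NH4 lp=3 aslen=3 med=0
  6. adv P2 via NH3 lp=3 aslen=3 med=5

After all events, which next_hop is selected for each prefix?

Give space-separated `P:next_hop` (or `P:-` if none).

Answer: P0:NH1 P1:NH4 P2:NH4

Derivation:
Op 1: best P0=- P1=- P2=NH0
Op 2: best P0=- P1=NH4 P2=NH0
Op 3: best P0=NH1 P1=NH4 P2=NH0
Op 4: best P0=NH1 P1=NH4 P2=-
Op 5: best P0=NH1 P1=NH4 P2=NH4
Op 6: best P0=NH1 P1=NH4 P2=NH4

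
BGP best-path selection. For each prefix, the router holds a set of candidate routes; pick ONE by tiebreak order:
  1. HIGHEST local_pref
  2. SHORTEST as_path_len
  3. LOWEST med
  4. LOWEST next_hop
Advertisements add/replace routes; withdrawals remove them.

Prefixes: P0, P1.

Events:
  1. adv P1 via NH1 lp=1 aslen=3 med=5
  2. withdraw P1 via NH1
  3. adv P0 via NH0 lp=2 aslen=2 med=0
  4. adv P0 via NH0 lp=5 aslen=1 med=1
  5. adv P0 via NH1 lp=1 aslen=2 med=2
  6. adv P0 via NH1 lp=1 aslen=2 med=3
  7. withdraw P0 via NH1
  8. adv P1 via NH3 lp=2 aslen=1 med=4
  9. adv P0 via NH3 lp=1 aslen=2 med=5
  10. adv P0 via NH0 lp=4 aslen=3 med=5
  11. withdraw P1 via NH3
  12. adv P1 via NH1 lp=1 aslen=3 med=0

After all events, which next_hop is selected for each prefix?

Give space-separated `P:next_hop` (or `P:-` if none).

Answer: P0:NH0 P1:NH1

Derivation:
Op 1: best P0=- P1=NH1
Op 2: best P0=- P1=-
Op 3: best P0=NH0 P1=-
Op 4: best P0=NH0 P1=-
Op 5: best P0=NH0 P1=-
Op 6: best P0=NH0 P1=-
Op 7: best P0=NH0 P1=-
Op 8: best P0=NH0 P1=NH3
Op 9: best P0=NH0 P1=NH3
Op 10: best P0=NH0 P1=NH3
Op 11: best P0=NH0 P1=-
Op 12: best P0=NH0 P1=NH1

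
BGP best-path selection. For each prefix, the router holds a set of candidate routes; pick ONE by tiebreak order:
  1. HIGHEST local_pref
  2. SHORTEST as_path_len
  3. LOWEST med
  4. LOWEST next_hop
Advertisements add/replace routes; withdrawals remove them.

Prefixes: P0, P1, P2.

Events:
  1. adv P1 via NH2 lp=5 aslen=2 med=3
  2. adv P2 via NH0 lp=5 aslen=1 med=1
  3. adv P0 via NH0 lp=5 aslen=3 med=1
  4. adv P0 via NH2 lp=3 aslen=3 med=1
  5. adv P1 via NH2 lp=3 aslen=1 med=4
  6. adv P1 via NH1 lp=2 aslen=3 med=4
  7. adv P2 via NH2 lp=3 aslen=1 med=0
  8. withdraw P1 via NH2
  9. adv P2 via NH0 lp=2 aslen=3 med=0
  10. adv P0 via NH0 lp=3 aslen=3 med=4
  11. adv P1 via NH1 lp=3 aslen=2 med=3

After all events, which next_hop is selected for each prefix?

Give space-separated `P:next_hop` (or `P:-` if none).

Answer: P0:NH2 P1:NH1 P2:NH2

Derivation:
Op 1: best P0=- P1=NH2 P2=-
Op 2: best P0=- P1=NH2 P2=NH0
Op 3: best P0=NH0 P1=NH2 P2=NH0
Op 4: best P0=NH0 P1=NH2 P2=NH0
Op 5: best P0=NH0 P1=NH2 P2=NH0
Op 6: best P0=NH0 P1=NH2 P2=NH0
Op 7: best P0=NH0 P1=NH2 P2=NH0
Op 8: best P0=NH0 P1=NH1 P2=NH0
Op 9: best P0=NH0 P1=NH1 P2=NH2
Op 10: best P0=NH2 P1=NH1 P2=NH2
Op 11: best P0=NH2 P1=NH1 P2=NH2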